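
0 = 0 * 366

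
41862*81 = 3390822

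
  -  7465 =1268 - 8733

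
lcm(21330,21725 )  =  1173150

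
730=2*365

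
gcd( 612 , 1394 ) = 34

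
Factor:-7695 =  - 3^4*5^1 * 19^1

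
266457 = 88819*3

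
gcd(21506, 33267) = 1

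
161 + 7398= 7559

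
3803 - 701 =3102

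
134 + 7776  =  7910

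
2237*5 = 11185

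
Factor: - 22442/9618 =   -  3^( - 1)*7^1 = - 7/3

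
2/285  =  2/285=   0.01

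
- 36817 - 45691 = -82508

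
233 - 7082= -6849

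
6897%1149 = 3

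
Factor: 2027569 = 2027569^1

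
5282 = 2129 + 3153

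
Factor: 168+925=1093 = 1093^1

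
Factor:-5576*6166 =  - 2^4*17^1*41^1*3083^1 = - 34381616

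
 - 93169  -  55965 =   -  149134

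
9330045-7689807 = 1640238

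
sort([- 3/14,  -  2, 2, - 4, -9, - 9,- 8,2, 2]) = [ - 9, -9, - 8,- 4, -2, - 3/14,  2, 2, 2] 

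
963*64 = 61632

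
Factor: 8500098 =2^1* 3^1 * 487^1*2909^1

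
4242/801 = 1414/267 = 5.30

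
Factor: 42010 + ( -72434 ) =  - 30424= - 2^3*3803^1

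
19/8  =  2 + 3/8 = 2.38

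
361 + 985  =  1346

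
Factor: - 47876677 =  - 47876677^1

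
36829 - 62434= - 25605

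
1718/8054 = 859/4027 = 0.21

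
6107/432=6107/432 =14.14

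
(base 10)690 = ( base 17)26A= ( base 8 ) 1262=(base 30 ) N0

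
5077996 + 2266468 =7344464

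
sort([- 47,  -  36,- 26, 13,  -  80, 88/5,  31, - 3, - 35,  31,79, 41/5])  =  [-80, -47,-36, - 35,- 26, - 3,  41/5, 13,88/5, 31,  31, 79]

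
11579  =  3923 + 7656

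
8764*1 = 8764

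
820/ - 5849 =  - 1 + 5029/5849 = - 0.14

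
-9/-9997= 9/9997= 0.00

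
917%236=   209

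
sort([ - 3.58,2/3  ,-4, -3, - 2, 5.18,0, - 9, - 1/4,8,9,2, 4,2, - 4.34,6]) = [ -9 , - 4.34, - 4, - 3.58, - 3, - 2, - 1/4,0,  2/3,2,2,4,5.18 , 6  ,  8,9]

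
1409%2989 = 1409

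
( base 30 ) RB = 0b1100110101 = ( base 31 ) qf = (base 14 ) 429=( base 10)821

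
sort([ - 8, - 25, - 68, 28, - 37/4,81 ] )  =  [ - 68, - 25, - 37/4, - 8, 28,81]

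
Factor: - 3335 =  - 5^1*23^1*29^1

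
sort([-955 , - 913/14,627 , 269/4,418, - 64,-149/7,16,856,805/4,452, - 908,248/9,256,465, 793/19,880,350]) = [ - 955 , - 908, - 913/14, - 64, - 149/7, 16, 248/9, 793/19,269/4,805/4,256,350,418,452,465, 627,856,  880]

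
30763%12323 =6117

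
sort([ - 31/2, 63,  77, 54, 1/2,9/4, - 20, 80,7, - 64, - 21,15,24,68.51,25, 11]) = [ - 64,-21, - 20, - 31/2,1/2  ,  9/4,7,  11,15,24, 25,54, 63,68.51,77, 80]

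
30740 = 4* 7685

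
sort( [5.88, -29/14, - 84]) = [-84, - 29/14, 5.88]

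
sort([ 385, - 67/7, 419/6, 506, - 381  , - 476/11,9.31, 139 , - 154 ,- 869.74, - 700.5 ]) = [ - 869.74 , - 700.5, - 381, - 154, - 476/11,-67/7, 9.31, 419/6,139,385,506]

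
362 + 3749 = 4111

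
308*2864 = 882112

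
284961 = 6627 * 43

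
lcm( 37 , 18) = 666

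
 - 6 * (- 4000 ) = 24000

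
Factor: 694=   2^1 * 347^1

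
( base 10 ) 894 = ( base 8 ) 1576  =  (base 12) 626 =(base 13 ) 53a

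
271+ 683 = 954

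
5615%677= 199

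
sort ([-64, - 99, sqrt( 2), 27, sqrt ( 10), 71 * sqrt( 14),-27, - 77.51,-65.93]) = [ - 99,-77.51,  -  65.93, - 64,  -  27,sqrt(2),sqrt(10 ),27, 71*sqrt( 14)] 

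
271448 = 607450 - 336002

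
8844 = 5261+3583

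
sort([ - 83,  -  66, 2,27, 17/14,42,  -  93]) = [ - 93, - 83, - 66,17/14,2,27,42]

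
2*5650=11300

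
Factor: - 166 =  - 2^1*83^1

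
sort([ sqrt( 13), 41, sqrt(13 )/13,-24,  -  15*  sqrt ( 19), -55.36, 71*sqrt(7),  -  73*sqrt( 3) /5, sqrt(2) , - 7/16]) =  [-15 *sqrt(19),-55.36,  -  73 *sqrt(3)/5,-24,-7/16, sqrt(13)/13,sqrt (2),sqrt( 13), 41,71 * sqrt ( 7)] 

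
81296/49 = 1659+ 5/49 =1659.10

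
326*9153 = 2983878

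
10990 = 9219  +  1771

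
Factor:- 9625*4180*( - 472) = 18989740000= 2^5*5^4*7^1 * 11^2*19^1* 59^1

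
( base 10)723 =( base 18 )243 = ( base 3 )222210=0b1011010011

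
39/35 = 39/35 =1.11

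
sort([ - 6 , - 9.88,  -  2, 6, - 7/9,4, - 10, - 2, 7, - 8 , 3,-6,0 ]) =[ - 10 , - 9.88, - 8, - 6 , - 6,-2, - 2, - 7/9, 0, 3, 4,6,7]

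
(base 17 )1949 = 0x1da7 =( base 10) 7591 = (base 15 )23b1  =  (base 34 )6J9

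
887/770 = 887/770 =1.15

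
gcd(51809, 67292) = 1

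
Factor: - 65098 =  -  2^1*11^2*269^1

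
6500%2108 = 176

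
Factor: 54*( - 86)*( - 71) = 2^2*3^3*43^1*71^1=329724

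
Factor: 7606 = 2^1 *3803^1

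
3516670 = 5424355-1907685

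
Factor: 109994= 2^1*43^1*1279^1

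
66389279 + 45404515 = 111793794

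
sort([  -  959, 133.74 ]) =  [ - 959, 133.74]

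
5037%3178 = 1859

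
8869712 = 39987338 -31117626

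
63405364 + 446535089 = 509940453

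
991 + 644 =1635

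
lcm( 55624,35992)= 611864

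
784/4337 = 784/4337 = 0.18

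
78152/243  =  321 + 149/243 = 321.61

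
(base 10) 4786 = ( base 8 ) 11262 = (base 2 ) 1001010110010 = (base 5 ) 123121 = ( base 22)9jc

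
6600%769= 448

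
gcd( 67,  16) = 1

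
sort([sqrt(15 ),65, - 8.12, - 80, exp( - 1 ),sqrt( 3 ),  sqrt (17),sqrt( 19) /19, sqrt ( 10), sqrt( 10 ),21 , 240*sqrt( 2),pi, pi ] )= [ - 80,-8.12 , sqrt (19)/19,exp(  -  1 ),  sqrt (3 ) , pi, pi,sqrt(10),sqrt( 10),sqrt( 15 ),sqrt(17),21, 65,240*sqrt ( 2)] 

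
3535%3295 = 240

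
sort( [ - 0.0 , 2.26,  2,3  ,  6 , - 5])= [ - 5, - 0.0,2,2.26,3,6 ] 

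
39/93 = 13/31 = 0.42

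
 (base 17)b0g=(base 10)3195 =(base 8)6173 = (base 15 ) e30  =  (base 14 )1243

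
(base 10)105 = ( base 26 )41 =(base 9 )126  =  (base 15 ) 70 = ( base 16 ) 69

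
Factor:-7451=-7451^1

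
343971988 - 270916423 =73055565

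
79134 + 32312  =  111446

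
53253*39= 2076867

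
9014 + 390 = 9404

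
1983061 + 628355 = 2611416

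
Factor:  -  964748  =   - 2^2*43^1*71^1*79^1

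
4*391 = 1564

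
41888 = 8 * 5236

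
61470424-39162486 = 22307938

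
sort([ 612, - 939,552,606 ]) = [ - 939,552,606,612 ] 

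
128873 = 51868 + 77005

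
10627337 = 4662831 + 5964506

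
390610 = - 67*( - 5830)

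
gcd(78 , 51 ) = 3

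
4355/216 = 20 + 35/216 = 20.16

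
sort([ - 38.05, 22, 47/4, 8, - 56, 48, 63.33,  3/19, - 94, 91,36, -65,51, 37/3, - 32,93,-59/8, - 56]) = [  -  94,-65, - 56, - 56,  -  38.05, - 32,-59/8, 3/19, 8, 47/4, 37/3, 22, 36, 48  ,  51,63.33,91,93 ] 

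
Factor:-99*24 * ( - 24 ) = 2^6*3^4*11^1 = 57024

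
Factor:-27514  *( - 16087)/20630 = 5^( - 1)*2063^( - 1) * 13757^1 *16087^1 = 221308859/10315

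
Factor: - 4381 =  - 13^1*337^1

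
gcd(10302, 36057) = 5151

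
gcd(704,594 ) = 22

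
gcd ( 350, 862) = 2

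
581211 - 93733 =487478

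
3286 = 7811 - 4525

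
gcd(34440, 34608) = 168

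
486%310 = 176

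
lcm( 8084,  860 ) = 40420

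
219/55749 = 73/18583= 0.00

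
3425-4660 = -1235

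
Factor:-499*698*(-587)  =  2^1*349^1*499^1*587^1 = 204453274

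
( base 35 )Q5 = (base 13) 555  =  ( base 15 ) 410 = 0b1110010011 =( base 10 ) 915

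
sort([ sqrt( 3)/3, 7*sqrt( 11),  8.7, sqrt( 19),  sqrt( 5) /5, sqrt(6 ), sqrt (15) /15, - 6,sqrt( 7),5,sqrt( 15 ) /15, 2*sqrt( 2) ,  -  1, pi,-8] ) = [  -  8,  -  6, - 1, sqrt (15) /15, sqrt( 15 ) /15, sqrt(5)/5,sqrt( 3 )/3, sqrt(6), sqrt( 7),2*  sqrt (2 ), pi,sqrt(19 ), 5, 8.7,7 * sqrt(11) ] 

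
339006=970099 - 631093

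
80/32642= 40/16321 = 0.00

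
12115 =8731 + 3384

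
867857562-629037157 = 238820405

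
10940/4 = 2735 = 2735.00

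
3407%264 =239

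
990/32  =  30 + 15/16=30.94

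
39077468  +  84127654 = 123205122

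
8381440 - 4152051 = 4229389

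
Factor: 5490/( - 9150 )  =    -  3/5 = - 3^1*5^(-1) 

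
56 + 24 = 80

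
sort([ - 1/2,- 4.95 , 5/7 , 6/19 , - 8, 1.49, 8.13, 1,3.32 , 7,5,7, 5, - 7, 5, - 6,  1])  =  [ - 8,  -  7, - 6,  -  4.95, - 1/2,6/19, 5/7, 1,  1, 1.49, 3.32, 5, 5,5,7, 7, 8.13] 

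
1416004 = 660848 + 755156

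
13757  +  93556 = 107313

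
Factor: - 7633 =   -  17^1*449^1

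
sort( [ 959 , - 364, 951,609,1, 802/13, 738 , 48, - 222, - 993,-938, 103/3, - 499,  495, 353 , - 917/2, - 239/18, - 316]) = [ -993, - 938, - 499 ,  -  917/2,- 364, - 316, - 222,-239/18, 1, 103/3,  48, 802/13 , 353,495,609,738,  951, 959 ] 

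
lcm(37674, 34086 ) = 715806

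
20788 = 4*5197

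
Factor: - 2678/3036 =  - 2^( - 1) * 3^( - 1 )*11^ ( - 1)* 13^1 * 23^ ( - 1)*103^1  =  - 1339/1518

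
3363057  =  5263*639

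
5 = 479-474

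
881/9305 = 881/9305 =0.09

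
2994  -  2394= 600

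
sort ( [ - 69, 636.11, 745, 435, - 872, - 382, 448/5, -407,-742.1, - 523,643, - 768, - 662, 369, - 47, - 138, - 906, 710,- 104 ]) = [ - 906, - 872, - 768, -742.1, - 662, - 523, - 407, - 382, - 138, - 104, - 69,-47, 448/5, 369, 435,  636.11,643,  710,745]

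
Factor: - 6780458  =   - 2^1*3390229^1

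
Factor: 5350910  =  2^1 * 5^1*31^1 * 41^1*421^1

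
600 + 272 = 872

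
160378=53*3026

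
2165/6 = 2165/6 =360.83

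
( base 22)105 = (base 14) 26D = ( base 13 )2b8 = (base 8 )751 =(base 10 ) 489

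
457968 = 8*57246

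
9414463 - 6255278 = 3159185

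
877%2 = 1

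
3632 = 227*16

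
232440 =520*447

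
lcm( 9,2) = 18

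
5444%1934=1576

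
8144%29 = 24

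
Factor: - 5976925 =-5^2*19^1*12583^1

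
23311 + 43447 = 66758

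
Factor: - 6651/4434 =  - 3/2 = -2^( - 1)*3^1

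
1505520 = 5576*270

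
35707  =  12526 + 23181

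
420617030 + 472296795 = 892913825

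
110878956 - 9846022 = 101032934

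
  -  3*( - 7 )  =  21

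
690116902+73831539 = 763948441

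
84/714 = 2/17=0.12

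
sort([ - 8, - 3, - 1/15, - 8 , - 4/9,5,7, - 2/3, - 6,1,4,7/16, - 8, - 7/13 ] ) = [-8,- 8, - 8, - 6, - 3, - 2/3, - 7/13, - 4/9, - 1/15, 7/16, 1,4,5, 7]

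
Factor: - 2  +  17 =3^1*5^1 = 15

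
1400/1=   1400  =  1400.00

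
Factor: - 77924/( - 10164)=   3^( - 1)*23^1=23/3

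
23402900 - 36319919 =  - 12917019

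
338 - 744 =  - 406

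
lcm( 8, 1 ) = 8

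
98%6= 2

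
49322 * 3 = 147966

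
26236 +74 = 26310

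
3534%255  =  219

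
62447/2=31223 +1/2= 31223.50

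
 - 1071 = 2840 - 3911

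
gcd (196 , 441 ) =49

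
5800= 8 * 725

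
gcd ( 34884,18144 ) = 108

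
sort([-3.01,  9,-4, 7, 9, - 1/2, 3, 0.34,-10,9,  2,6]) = [- 10,  -  4, - 3.01, - 1/2 , 0.34,  2,  3, 6, 7, 9, 9, 9 ] 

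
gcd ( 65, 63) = 1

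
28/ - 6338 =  - 14/3169 = - 0.00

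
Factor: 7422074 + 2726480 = 2^1* 13^1*109^1 * 3581^1 = 10148554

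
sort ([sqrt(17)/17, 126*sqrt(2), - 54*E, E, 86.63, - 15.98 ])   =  [ - 54*E, - 15.98, sqrt(17)/17,E, 86.63, 126 * sqrt( 2 )] 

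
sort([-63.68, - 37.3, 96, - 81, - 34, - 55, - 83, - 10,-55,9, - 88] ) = [ - 88,- 83, - 81, - 63.68, - 55, -55,  -  37.3, - 34,  -  10,  9,96 ] 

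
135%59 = 17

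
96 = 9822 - 9726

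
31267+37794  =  69061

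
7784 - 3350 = 4434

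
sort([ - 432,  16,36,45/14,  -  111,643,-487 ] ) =[ - 487, - 432, - 111, 45/14,16, 36, 643] 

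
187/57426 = 11/3378= 0.00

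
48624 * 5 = 243120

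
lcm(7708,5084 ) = 238948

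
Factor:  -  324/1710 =-2^1*3^2*5^ (-1)*19^ (- 1) = -18/95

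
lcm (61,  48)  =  2928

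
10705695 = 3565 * 3003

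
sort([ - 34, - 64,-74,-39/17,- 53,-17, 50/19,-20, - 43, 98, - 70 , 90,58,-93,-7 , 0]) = [- 93,-74, -70,  -  64 , - 53,-43, - 34, - 20 ,-17  ,-7, - 39/17, 0, 50/19 , 58, 90, 98 ] 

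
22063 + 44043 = 66106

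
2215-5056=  - 2841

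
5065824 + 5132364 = 10198188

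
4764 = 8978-4214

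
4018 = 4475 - 457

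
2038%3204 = 2038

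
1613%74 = 59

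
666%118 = 76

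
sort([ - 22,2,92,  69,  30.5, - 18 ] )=[ - 22, - 18, 2, 30.5,  69, 92] 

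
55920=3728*15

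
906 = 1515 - 609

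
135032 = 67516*2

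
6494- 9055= -2561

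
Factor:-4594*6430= - 2^2*5^1 * 643^1*2297^1 = - 29539420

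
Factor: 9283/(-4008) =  - 2^ ( - 3 ) * 3^( - 1) * 167^(-1) *9283^1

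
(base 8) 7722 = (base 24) 70I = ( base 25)6c0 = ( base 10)4050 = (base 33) 3no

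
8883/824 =10 + 643/824= 10.78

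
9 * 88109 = 792981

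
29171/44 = 29171/44 = 662.98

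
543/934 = 543/934=0.58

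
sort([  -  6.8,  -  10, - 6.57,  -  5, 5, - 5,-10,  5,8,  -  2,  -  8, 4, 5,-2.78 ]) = [ -10, - 10, - 8, - 6.8, - 6.57, - 5, - 5, - 2.78,-2, 4 , 5, 5, 5, 8]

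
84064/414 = 42032/207 =203.05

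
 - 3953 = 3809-7762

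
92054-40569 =51485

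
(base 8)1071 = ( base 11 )478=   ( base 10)569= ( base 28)K9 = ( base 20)189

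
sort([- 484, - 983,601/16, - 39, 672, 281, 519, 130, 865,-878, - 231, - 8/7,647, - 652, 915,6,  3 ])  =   [  -  983,-878,-652, - 484, - 231,-39, - 8/7,  3, 6,601/16,130, 281, 519,647, 672,865, 915 ] 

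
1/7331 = 1/7331 = 0.00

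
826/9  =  91 + 7/9=91.78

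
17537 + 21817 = 39354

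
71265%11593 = 1707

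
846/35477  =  846/35477 = 0.02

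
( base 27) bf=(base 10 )312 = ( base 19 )G8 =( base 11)264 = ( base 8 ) 470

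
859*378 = 324702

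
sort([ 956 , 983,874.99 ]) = [ 874.99 , 956,  983]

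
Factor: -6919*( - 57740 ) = 399503060 = 2^2*5^1*11^1 * 17^1 * 37^1 * 2887^1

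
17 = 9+8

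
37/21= 37/21 =1.76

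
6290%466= 232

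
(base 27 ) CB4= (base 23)H2A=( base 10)9049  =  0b10001101011001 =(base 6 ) 105521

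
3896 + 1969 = 5865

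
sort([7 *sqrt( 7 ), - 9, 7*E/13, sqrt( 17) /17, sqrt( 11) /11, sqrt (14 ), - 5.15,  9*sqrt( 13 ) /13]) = [ - 9,- 5.15,sqrt(17 ) /17 , sqrt( 11)/11, 7 * E/13, 9*sqrt( 13 ) /13, sqrt( 14), 7 * sqrt(7)]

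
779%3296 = 779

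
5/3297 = 5/3297 = 0.00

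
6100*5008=30548800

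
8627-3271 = 5356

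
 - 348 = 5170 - 5518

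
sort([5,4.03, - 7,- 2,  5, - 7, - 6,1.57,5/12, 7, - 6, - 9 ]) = [ - 9, - 7,-7, - 6, - 6, - 2, 5/12, 1.57, 4.03,5,5,7 ]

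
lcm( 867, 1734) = 1734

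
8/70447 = 8/70447 = 0.00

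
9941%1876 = 561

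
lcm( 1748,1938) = 89148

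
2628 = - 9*( - 292) 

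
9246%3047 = 105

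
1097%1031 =66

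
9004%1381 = 718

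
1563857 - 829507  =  734350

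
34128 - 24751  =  9377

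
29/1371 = 29/1371 = 0.02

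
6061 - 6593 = -532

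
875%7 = 0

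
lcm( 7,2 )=14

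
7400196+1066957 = 8467153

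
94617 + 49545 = 144162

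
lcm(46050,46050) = 46050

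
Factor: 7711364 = 2^2*83^1*23227^1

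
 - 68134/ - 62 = 1098 + 29/31 = 1098.94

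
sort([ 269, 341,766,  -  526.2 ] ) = [-526.2,269, 341, 766 ]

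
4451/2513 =1 + 1938/2513= 1.77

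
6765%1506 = 741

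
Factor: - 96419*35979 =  - 3^1*67^1*179^1 * 96419^1 = - 3469059201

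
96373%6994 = 5451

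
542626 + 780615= 1323241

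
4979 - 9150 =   -  4171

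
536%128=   24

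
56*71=3976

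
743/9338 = 743/9338 = 0.08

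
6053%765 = 698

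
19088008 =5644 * 3382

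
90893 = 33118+57775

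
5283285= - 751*( - 7035)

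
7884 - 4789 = 3095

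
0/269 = 0 = 0.00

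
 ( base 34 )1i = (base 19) 2e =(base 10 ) 52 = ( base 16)34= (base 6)124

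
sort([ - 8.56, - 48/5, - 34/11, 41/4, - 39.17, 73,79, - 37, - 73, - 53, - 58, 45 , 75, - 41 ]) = [ - 73,-58, - 53 , - 41,-39.17, - 37,-48/5, - 8.56, - 34/11,41/4,45,73, 75, 79 ] 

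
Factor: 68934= 2^1*3^1*  11489^1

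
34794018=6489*5362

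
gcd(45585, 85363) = 1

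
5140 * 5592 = 28742880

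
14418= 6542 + 7876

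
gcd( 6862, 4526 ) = 146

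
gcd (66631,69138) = 23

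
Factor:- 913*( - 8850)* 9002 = 72736610100 =2^2*3^1* 5^2*7^1*11^1*59^1*83^1 * 643^1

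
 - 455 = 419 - 874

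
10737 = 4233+6504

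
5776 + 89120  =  94896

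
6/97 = 6/97 = 0.06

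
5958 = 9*662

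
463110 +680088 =1143198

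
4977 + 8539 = 13516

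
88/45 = 1 + 43/45 = 1.96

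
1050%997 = 53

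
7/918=7/918 = 0.01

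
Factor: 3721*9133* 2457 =3^3*7^1*13^1*61^2*9133^1 = 83498425101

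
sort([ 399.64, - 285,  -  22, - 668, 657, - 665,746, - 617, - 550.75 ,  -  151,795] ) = [ - 668, - 665,  -  617, - 550.75, -285  ,  -  151,-22,399.64,657,746,795 ]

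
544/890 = 272/445 = 0.61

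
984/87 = 328/29 = 11.31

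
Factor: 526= 2^1*263^1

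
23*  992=22816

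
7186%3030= 1126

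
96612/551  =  175 + 187/551 = 175.34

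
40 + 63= 103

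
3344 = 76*44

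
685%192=109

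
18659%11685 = 6974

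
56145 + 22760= 78905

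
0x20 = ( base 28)14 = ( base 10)32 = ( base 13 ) 26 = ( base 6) 52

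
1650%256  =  114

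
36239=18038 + 18201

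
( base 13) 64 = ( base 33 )2g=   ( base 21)3j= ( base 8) 122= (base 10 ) 82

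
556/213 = 556/213 = 2.61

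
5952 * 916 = 5452032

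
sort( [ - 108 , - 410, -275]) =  [ - 410, - 275, - 108]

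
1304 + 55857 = 57161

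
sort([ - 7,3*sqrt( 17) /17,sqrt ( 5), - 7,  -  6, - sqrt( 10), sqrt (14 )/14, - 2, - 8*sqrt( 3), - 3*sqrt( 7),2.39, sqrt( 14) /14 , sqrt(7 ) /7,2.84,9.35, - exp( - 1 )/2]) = [ - 8*sqrt( 3),  -  3 * sqrt( 7 ),-7, - 7, - 6, - sqrt( 10 ), - 2, - exp( - 1) /2, sqrt( 14)/14, sqrt( 14)/14, sqrt( 7 )/7 , 3*sqrt(17 )/17, sqrt(5), 2.39,  2.84, 9.35 ]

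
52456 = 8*6557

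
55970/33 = 55970/33  =  1696.06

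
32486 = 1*32486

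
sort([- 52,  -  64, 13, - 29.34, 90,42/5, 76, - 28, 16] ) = [  -  64,-52, - 29.34, - 28,  42/5, 13 , 16, 76,90]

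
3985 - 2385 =1600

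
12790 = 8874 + 3916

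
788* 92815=73138220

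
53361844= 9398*5678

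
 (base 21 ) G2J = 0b1101111001101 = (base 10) 7117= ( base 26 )ADJ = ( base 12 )4151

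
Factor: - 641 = - 641^1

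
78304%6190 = 4024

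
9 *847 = 7623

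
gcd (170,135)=5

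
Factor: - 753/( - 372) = 251/124 = 2^(-2)*31^( - 1 )*251^1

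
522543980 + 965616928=1488160908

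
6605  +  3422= 10027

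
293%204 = 89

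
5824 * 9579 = 55788096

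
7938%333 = 279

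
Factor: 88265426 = 2^1*44132713^1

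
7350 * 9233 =67862550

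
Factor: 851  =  23^1*37^1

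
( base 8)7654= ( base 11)3018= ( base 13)1A98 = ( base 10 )4012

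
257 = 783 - 526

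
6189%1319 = 913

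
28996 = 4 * 7249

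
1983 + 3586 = 5569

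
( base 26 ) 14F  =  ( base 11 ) 663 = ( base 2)1100011011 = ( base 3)1002110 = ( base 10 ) 795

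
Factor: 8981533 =11^1*251^1*3253^1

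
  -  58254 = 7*(  -  8322 ) 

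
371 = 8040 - 7669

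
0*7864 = 0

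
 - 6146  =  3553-9699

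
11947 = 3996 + 7951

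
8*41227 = 329816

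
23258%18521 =4737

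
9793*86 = 842198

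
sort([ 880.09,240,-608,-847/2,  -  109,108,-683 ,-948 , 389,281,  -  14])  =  [-948,-683, - 608, - 847/2, -109, - 14, 108,240 , 281,389,880.09 ]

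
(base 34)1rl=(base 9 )2777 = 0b100000101111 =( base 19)5f5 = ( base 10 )2095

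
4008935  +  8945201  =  12954136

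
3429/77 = 3429/77=44.53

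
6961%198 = 31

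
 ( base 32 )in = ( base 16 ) 257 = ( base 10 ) 599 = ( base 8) 1127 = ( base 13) 371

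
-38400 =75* (-512) 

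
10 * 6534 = 65340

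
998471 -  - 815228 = 1813699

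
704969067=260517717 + 444451350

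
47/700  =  47/700=0.07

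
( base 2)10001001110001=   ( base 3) 110002120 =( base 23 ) GF8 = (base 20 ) 120h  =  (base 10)8817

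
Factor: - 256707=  - 3^2 *11^1 * 2593^1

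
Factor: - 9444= - 2^2*3^1 * 787^1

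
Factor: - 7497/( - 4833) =3^( -1 )*7^2*17^1*179^ ( - 1 )= 833/537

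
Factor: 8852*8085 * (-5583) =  -399566488860 = - 2^2*3^2*5^1*7^2 * 11^1 *1861^1*2213^1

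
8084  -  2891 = 5193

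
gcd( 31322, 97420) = 2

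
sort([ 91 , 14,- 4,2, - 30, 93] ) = [ - 30, - 4,  2, 14, 91 , 93 ] 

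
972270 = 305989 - - 666281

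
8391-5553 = 2838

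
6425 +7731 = 14156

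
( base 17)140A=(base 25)9i4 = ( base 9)8304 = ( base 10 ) 6079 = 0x17bf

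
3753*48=180144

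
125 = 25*5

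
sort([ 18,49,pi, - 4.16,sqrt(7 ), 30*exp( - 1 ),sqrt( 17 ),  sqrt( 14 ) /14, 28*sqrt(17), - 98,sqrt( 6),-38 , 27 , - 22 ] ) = [ - 98 , - 38,-22,-4.16,sqrt(14 ) /14,sqrt( 6 ),sqrt( 7 ), pi, sqrt(17),30 * exp( - 1 ),18,  27,49,28*sqrt( 17) ]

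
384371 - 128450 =255921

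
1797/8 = 1797/8 = 224.62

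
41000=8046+32954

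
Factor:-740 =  - 2^2 * 5^1*37^1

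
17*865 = 14705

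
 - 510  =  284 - 794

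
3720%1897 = 1823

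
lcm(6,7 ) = 42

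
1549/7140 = 1549/7140 = 0.22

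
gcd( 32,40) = 8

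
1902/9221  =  1902/9221  =  0.21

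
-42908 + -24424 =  - 67332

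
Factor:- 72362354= - 2^1*1021^1 *35437^1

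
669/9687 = 223/3229 = 0.07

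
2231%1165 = 1066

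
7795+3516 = 11311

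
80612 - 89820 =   -  9208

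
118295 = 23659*5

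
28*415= 11620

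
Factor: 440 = 2^3*5^1*11^1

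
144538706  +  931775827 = 1076314533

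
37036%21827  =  15209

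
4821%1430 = 531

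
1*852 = 852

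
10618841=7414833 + 3204008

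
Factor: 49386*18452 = 911270472=2^3*3^1*7^1*659^1*8231^1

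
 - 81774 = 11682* ( - 7)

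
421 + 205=626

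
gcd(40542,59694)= 6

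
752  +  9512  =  10264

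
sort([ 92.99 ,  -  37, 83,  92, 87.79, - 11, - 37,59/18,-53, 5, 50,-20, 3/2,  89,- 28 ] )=[ - 53,  -  37, - 37, - 28,- 20 , - 11,3/2,59/18, 5,50, 83, 87.79,89  ,  92, 92.99]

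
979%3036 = 979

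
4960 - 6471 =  - 1511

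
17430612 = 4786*3642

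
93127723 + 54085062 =147212785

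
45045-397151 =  - 352106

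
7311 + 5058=12369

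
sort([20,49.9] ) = [ 20 , 49.9]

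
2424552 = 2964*818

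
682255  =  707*965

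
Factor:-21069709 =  -223^1 *94483^1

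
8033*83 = 666739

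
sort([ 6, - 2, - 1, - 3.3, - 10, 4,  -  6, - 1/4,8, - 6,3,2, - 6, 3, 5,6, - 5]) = [-10, - 6,-6, - 6,-5,-3.3,-2, - 1, -1/4,2,3 , 3,4,5, 6, 6,8 ] 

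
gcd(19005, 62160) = 105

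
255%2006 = 255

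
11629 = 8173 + 3456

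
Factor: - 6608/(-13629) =16/33=2^4*3^( - 1)*11^( - 1)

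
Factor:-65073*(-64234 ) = 4179899082=2^1*3^1*109^1*199^1*  32117^1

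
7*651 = 4557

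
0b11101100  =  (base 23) A6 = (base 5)1421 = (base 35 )6q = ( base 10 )236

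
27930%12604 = 2722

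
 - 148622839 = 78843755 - 227466594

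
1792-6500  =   - 4708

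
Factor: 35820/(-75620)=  - 9/19 = - 3^2 * 19^( -1 )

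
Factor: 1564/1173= 2^2 * 3^(-1) = 4/3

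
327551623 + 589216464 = 916768087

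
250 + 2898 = 3148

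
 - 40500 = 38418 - 78918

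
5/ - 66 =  - 1 + 61/66 = - 0.08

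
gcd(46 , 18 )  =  2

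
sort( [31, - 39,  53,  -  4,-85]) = [ - 85, - 39, - 4 , 31,53 ]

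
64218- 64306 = -88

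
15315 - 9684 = 5631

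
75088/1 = 75088 = 75088.00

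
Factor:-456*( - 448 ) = 204288=2^9*3^1*7^1*19^1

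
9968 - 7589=2379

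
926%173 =61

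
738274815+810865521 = 1549140336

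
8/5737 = 8/5737 = 0.00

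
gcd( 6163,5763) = 1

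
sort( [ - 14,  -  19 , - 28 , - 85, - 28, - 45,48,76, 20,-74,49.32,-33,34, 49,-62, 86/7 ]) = [ - 85, - 74, - 62, - 45, - 33 , - 28, - 28, - 19, - 14,  86/7,20,34,  48,49,  49.32,  76]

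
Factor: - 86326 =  - 2^1 * 17^1* 2539^1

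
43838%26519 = 17319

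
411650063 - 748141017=-336490954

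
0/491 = 0 = 0.00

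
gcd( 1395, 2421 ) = 9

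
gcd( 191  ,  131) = 1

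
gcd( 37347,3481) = 59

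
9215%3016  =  167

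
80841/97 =833 + 40/97 = 833.41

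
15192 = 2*7596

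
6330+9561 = 15891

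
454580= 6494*70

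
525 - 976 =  - 451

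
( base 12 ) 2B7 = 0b110101011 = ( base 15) 1D7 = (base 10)427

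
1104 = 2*552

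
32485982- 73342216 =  - 40856234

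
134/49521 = 134/49521 =0.00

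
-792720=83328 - 876048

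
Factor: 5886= 2^1*3^3*109^1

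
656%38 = 10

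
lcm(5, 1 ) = 5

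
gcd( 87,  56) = 1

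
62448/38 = 1643 + 7/19 = 1643.37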